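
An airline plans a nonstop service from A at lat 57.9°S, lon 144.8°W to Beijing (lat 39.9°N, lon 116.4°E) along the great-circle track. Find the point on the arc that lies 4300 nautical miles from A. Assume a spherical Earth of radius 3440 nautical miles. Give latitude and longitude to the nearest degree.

≈ lat 7°S, lon 150°E

From cos δ = sin φ₁ sin φ₂ + cos φ₁ cos φ₂ cos Δλ, the central angle is δ ≈ 2.222 rad (127.3°). The total great-circle distance is δ·R ≈ 2.222 × 3440 ≈ 7642 nmi, so the target fraction is f = 4300/7642 ≈ 0.563.
Interpolate at f ≈ 0.563 with slerp weights a = sin((1−f)δ)/sin δ ≈ 1.038, b = sin(fδ)/sin δ ≈ 1.193.
p = a·p₁ + b·p₂ ≈ (-0.857, 0.502, -0.114); φ = arcsin(p_z) ≈ -6.55°, λ = atan2(p_y, p_x) ≈ 149.67°.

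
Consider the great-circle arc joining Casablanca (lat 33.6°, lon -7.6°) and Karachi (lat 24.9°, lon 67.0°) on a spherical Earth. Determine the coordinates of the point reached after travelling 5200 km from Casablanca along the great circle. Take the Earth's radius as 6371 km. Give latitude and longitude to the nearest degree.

The haversine formula gives a central angle δ ≈ 1.122 rad (64.3°) between the endpoints. The total great-circle distance is δ·R ≈ 1.122 × 6371 ≈ 7150 km, so the target fraction is f = 5200/7150 ≈ 0.727.
Interpolate at f ≈ 0.727 with slerp weights a = sin((1−f)δ)/sin δ ≈ 0.334, b = sin(fδ)/sin δ ≈ 0.809.
p = a·p₁ + b·p₂ ≈ (0.563, 0.638, 0.525); φ = arcsin(p_z) ≈ 31.70°, λ = atan2(p_y, p_x) ≈ 48.60°.

≈ lat 32°, lon 49°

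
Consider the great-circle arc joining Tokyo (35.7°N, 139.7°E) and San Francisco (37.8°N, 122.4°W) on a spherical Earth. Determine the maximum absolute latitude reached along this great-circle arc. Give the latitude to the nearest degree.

≈ 49°N

The great circle lies in the plane with unit normal n̂ = (p₁ × p₂)/|p₁ × p₂|.
Here n̂_z ≈ +0.660; the vertex latitude is φ_max = arccos|n̂_z| ≈ 48.7°.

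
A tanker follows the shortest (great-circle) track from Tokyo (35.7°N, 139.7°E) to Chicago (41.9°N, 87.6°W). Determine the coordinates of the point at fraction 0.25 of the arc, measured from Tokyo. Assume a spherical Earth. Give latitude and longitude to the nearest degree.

Write both endpoints as unit vectors p₁, p₂ with components (cos φ cos λ, cos φ sin λ, sin φ).
The central angle between the endpoints is δ = arccos(p₁·p₂) ≈ 1.591 rad (91.2°).
Interpolate at f = 0.25 with slerp weights a = sin((1−f)δ)/sin δ ≈ 0.930, b = sin(fδ)/sin δ ≈ 0.387.
p = a·p₁ + b·p₂ ≈ (-0.564, 0.200, 0.801); φ = arcsin(p_z) ≈ 53.25°, λ = atan2(p_y, p_x) ≈ 160.45°.

≈ (53°N, 160°E)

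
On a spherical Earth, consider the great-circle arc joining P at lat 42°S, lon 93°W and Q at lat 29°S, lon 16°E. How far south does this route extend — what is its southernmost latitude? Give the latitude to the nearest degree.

The great circle lies in the plane with unit normal n̂ = (p₁ × p₂)/|p₁ × p₂|.
Here n̂_z ≈ +0.619; the vertex latitude is φ_max = arccos|n̂_z| ≈ 51.8°.

≈ 52°S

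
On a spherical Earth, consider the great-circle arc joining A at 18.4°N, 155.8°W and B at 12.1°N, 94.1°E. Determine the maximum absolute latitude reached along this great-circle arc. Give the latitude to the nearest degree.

The great circle lies in the plane with unit normal n̂ = (p₁ × p₂)/|p₁ × p₂|.
Here n̂_z ≈ -0.901; the vertex latitude is φ_max = arccos|n̂_z| ≈ 25.8°.

≈ 26°N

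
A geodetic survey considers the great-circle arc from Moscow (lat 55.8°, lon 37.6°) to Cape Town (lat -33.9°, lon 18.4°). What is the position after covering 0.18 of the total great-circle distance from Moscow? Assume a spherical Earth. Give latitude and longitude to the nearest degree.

From cos δ = sin φ₁ sin φ₂ + cos φ₁ cos φ₂ cos Δλ, the central angle is δ ≈ 1.592 rad (91.2°).
Interpolate at f = 0.18 with slerp weights a = sin((1−f)δ)/sin δ ≈ 0.965, b = sin(fδ)/sin δ ≈ 0.283.
p = a·p₁ + b·p₂ ≈ (0.652, 0.405, 0.641); φ = arcsin(p_z) ≈ 39.84°, λ = atan2(p_y, p_x) ≈ 31.83°.

≈ lat 40°, lon 32°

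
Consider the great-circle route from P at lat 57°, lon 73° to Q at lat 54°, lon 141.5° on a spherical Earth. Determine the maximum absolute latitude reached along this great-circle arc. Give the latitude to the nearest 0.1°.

The great circle lies in the plane with unit normal n̂ = (p₁ × p₂)/|p₁ × p₂|.
Here n̂_z ≈ +0.492; the vertex latitude is φ_max = arccos|n̂_z| ≈ 60.5°.

≈ 60.5°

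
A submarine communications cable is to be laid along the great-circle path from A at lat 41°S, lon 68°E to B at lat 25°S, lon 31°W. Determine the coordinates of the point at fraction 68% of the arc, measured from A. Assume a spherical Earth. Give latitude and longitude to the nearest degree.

Convert each endpoint to a unit vector on the sphere (x = cos φ cos λ, y = cos φ sin λ, z = sin φ).
The central angle between the endpoints is δ = arccos(p₁·p₂) ≈ 1.400 rad (80.2°).
Interpolate at f = 0.68 with slerp weights a = sin((1−f)δ)/sin δ ≈ 0.439, b = sin(fδ)/sin δ ≈ 0.827.
p = a·p₁ + b·p₂ ≈ (0.766, -0.078, -0.638); φ = arcsin(p_z) ≈ -39.62°, λ = atan2(p_y, p_x) ≈ -5.83°.

≈ lat 40°S, lon 6°W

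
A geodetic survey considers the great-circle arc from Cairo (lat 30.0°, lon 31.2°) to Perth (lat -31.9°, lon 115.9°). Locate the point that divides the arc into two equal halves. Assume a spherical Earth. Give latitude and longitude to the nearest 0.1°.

≈ lat -1.3°, lon 73.0°

Write both endpoints as unit vectors p₁, p₂ with components (cos φ cos λ, cos φ sin λ, sin φ).
The central angle between the endpoints is δ = arccos(p₁·p₂) ≈ 1.768 rad (101.3°).
Interpolate at f = 1/2 with slerp weights a = sin((1−f)δ)/sin δ ≈ 0.789, b = sin(fδ)/sin δ ≈ 0.789.
p = a·p₁ + b·p₂ ≈ (0.292, 0.956, -0.022); φ = arcsin(p_z) ≈ -1.29°, λ = atan2(p_y, p_x) ≈ 73.03°.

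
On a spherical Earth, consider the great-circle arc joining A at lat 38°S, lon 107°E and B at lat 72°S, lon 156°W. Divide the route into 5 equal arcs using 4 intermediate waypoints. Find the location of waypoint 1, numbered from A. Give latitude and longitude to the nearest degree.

≈ lat 48°S, lon 113°E

Convert each endpoint to a unit vector on the sphere (x = cos φ cos λ, y = cos φ sin λ, z = sin φ).
The central angle between the endpoints is δ = arccos(p₁·p₂) ≈ 0.981 rad (56.2°).
Interpolate at f = 1/5 with slerp weights a = sin((1−f)δ)/sin δ ≈ 0.850, b = sin(fδ)/sin δ ≈ 0.235.
p = a·p₁ + b·p₂ ≈ (-0.262, 0.611, -0.747); φ = arcsin(p_z) ≈ -48.30°, λ = atan2(p_y, p_x) ≈ 113.21°.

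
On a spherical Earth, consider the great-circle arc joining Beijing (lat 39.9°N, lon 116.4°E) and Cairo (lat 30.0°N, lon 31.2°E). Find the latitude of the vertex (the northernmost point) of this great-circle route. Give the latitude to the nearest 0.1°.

≈ 44.4°N

The great circle lies in the plane with unit normal n̂ = (p₁ × p₂)/|p₁ × p₂|.
Here n̂_z ≈ -0.715; the vertex latitude is φ_max = arccos|n̂_z| ≈ 44.4°.
Check via Clairaut: cos φ_max = |cos φ₁| · sin C = cos(39.9°)·sin(68.7°) ≈ 0.715, again giving ≈ 44.4°.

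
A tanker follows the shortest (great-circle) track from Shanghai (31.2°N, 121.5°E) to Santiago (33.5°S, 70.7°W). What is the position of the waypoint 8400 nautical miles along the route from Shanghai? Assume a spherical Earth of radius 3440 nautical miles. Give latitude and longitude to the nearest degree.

The haversine formula gives a central angle δ ≈ 2.957 rad (169.4°) between the endpoints. The total great-circle distance is δ·R ≈ 2.957 × 3440 ≈ 10173 nmi, so the target fraction is f = 8400/10173 ≈ 0.826.
Interpolate at f ≈ 0.826 with slerp weights a = sin((1−f)δ)/sin δ ≈ 2.692, b = sin(fδ)/sin δ ≈ 3.516.
p = a·p₁ + b·p₂ ≈ (-0.234, -0.804, -0.546); φ = arcsin(p_z) ≈ -33.12°, λ = atan2(p_y, p_x) ≈ -106.22°.

≈ (33°S, 106°W)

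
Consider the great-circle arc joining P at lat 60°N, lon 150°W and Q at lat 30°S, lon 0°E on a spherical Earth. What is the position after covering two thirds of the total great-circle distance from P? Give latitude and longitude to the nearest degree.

The haversine formula gives a central angle δ ≈ 2.512 rad (143.9°) between the endpoints.
Interpolate at f = 2/3 with slerp weights a = sin((1−f)δ)/sin δ ≈ 1.261, b = sin(fδ)/sin δ ≈ 1.688.
p = a·p₁ + b·p₂ ≈ (0.916, -0.315, 0.248); φ = arcsin(p_z) ≈ 14.34°, λ = atan2(p_y, p_x) ≈ -18.98°.

≈ lat 14°N, lon 19°W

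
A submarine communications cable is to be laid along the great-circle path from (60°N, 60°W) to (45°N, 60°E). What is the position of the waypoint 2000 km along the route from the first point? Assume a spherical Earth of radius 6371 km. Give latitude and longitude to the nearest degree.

≈ (70°N, 23°W)

Write both endpoints as unit vectors p₁, p₂ with components (cos φ cos λ, cos φ sin λ, sin φ).
The central angle between the endpoints is δ = arccos(p₁·p₂) ≈ 1.120 rad (64.2°). The total great-circle distance is δ·R ≈ 1.120 × 6371 ≈ 7136 km, so the target fraction is f = 2000/7136 ≈ 0.280.
Interpolate at f ≈ 0.280 with slerp weights a = sin((1−f)δ)/sin δ ≈ 0.802, b = sin(fδ)/sin δ ≈ 0.343.
p = a·p₁ + b·p₂ ≈ (0.322, -0.137, 0.937); φ = arcsin(p_z) ≈ 69.53°, λ = atan2(p_y, p_x) ≈ -23.08°.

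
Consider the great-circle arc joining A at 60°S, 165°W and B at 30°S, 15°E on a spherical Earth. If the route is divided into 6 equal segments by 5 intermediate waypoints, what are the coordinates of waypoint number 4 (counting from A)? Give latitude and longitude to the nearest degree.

≈ 60°S, 15°E

The haversine formula gives a central angle δ ≈ 1.571 rad (90.0°) between the endpoints.
Interpolate at f = 4/6 with slerp weights a = sin((1−f)δ)/sin δ ≈ 0.500, b = sin(fδ)/sin δ ≈ 0.866.
p = a·p₁ + b·p₂ ≈ (0.483, 0.129, -0.866); φ = arcsin(p_z) ≈ -60.00°, λ = atan2(p_y, p_x) ≈ 15.00°.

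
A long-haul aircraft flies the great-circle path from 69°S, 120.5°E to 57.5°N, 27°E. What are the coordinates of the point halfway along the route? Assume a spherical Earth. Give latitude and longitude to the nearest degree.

≈ 8°S, 62°E

The haversine formula gives a central angle δ ≈ 2.497 rad (143.0°) between the endpoints.
Interpolate at f = 1/2 with slerp weights a = sin((1−f)δ)/sin δ ≈ 1.578, b = sin(fδ)/sin δ ≈ 1.578.
p = a·p₁ + b·p₂ ≈ (0.468, 0.872, -0.142); φ = arcsin(p_z) ≈ -8.18°, λ = atan2(p_y, p_x) ≈ 61.76°.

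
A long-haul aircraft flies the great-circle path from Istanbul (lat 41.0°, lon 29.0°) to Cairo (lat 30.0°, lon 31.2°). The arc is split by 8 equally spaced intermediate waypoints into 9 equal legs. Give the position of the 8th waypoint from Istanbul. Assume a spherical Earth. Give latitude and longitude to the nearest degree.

Convert each endpoint to a unit vector on the sphere (x = cos φ cos λ, y = cos φ sin λ, z = sin φ).
The central angle between the endpoints is δ = arccos(p₁·p₂) ≈ 0.194 rad (11.1°).
Interpolate at f = 8/9 with slerp weights a = sin((1−f)δ)/sin δ ≈ 0.112, b = sin(fδ)/sin δ ≈ 0.890.
p = a·p₁ + b·p₂ ≈ (0.733, 0.440, 0.518); φ = arcsin(p_z) ≈ 31.22°, λ = atan2(p_y, p_x) ≈ 30.98°.

≈ lat 31°, lon 31°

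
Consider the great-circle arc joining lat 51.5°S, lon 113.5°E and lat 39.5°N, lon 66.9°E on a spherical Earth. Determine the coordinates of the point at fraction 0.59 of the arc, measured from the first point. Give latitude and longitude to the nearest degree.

≈ lat 2°N, lon 84°E

The haversine formula gives a central angle δ ≈ 1.739 rad (99.7°) between the endpoints.
Interpolate at f = 0.59 with slerp weights a = sin((1−f)δ)/sin δ ≈ 0.664, b = sin(fδ)/sin δ ≈ 0.868.
p = a·p₁ + b·p₂ ≈ (0.098, 0.995, 0.033); φ = arcsin(p_z) ≈ 1.86°, λ = atan2(p_y, p_x) ≈ 84.38°.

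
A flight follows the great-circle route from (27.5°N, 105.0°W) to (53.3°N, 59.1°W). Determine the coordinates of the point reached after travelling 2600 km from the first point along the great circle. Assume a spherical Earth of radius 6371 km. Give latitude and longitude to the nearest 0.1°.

≈ (44.0°N, 84.4°W)

Convert each endpoint to a unit vector on the sphere (x = cos φ cos λ, y = cos φ sin λ, z = sin φ).
The central angle between the endpoints is δ = arccos(p₁·p₂) ≈ 0.739 rad (42.3°). The total great-circle distance is δ·R ≈ 0.739 × 6371 ≈ 4708 km, so the target fraction is f = 2600/4708 ≈ 0.552.
Interpolate at f ≈ 0.552 with slerp weights a = sin((1−f)δ)/sin δ ≈ 0.482, b = sin(fδ)/sin δ ≈ 0.589.
p = a·p₁ + b·p₂ ≈ (0.070, -0.715, 0.695); φ = arcsin(p_z) ≈ 44.04°, λ = atan2(p_y, p_x) ≈ -84.41°.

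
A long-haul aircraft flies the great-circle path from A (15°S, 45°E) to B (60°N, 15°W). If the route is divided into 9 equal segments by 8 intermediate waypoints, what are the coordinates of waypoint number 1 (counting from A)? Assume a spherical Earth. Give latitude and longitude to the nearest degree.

≈ (6°S, 41°E)

Convert each endpoint to a unit vector on the sphere (x = cos φ cos λ, y = cos φ sin λ, z = sin φ).
The central angle between the endpoints is δ = arccos(p₁·p₂) ≈ 1.553 rad (89.0°).
Interpolate at f = 1/9 with slerp weights a = sin((1−f)δ)/sin δ ≈ 0.982, b = sin(fδ)/sin δ ≈ 0.172.
p = a·p₁ + b·p₂ ≈ (0.754, 0.649, -0.105); φ = arcsin(p_z) ≈ -6.05°, λ = atan2(p_y, p_x) ≈ 40.71°.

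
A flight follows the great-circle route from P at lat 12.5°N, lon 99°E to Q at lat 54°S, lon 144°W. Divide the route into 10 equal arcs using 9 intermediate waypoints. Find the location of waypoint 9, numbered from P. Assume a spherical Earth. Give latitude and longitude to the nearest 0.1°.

Convert each endpoint to a unit vector on the sphere (x = cos φ cos λ, y = cos φ sin λ, z = sin φ).
The central angle between the endpoints is δ = arccos(p₁·p₂) ≈ 2.022 rad (115.8°).
Interpolate at f = 9/10 with slerp weights a = sin((1−f)δ)/sin δ ≈ 0.223, b = sin(fδ)/sin δ ≈ 1.077.
p = a·p₁ + b·p₂ ≈ (-0.546, -0.157, -0.823); φ = arcsin(p_z) ≈ -55.37°, λ = atan2(p_y, p_x) ≈ -163.97°.

≈ lat 55.4°S, lon 164.0°W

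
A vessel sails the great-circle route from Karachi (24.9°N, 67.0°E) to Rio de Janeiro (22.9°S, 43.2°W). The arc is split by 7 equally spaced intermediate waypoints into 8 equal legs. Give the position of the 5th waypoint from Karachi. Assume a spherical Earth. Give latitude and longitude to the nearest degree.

≈ 5°S, 2°W

The haversine formula gives a central angle δ ≈ 2.040 rad (116.9°) between the endpoints.
Interpolate at f = 5/8 with slerp weights a = sin((1−f)δ)/sin δ ≈ 0.777, b = sin(fδ)/sin δ ≈ 1.073.
p = a·p₁ + b·p₂ ≈ (0.996, -0.028, -0.090); φ = arcsin(p_z) ≈ -5.19°, λ = atan2(p_y, p_x) ≈ -1.61°.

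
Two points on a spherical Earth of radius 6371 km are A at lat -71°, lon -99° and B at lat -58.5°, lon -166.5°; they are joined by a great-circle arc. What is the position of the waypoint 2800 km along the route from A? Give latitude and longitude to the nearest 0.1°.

≈ lat -61.7°, lon -161.0°

Write both endpoints as unit vectors p₁, p₂ with components (cos φ cos λ, cos φ sin λ, sin φ).
The central angle between the endpoints is δ = arccos(p₁·p₂) ≈ 0.513 rad (29.4°). The total great-circle distance is δ·R ≈ 0.513 × 6371 ≈ 3268 km, so the target fraction is f = 2800/3268 ≈ 0.857.
Interpolate at f ≈ 0.857 with slerp weights a = sin((1−f)δ)/sin δ ≈ 0.150, b = sin(fδ)/sin δ ≈ 0.867.
p = a·p₁ + b·p₂ ≈ (-0.448, -0.154, -0.881); φ = arcsin(p_z) ≈ -61.72°, λ = atan2(p_y, p_x) ≈ -161.05°.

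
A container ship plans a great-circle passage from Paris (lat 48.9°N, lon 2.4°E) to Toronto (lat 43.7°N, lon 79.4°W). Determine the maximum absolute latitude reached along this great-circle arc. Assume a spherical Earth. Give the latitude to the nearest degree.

The great circle lies in the plane with unit normal n̂ = (p₁ × p₂)/|p₁ × p₂|.
Here n̂_z ≈ -0.582; the vertex latitude is φ_max = arccos|n̂_z| ≈ 54.4°.
Check via Clairaut: cos φ_max = |cos φ₁| · sin C = cos(48.9°)·sin(62.3°) ≈ 0.582, again giving ≈ 54.4°.

≈ 54°N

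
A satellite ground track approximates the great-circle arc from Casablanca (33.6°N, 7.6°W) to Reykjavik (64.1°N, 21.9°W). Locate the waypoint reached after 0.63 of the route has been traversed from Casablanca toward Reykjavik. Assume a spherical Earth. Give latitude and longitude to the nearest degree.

The haversine formula gives a central angle δ ≈ 0.554 rad (31.7°) between the endpoints.
Interpolate at f = 0.63 with slerp weights a = sin((1−f)δ)/sin δ ≈ 0.387, b = sin(fδ)/sin δ ≈ 0.650.
p = a·p₁ + b·p₂ ≈ (0.583, -0.149, 0.799); φ = arcsin(p_z) ≈ 53.02°, λ = atan2(p_y, p_x) ≈ -14.30°.

≈ 53°N, 14°W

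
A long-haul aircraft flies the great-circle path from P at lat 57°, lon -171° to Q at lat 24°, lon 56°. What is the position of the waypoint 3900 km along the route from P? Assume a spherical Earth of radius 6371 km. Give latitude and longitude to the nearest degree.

≈ lat 67°, lon 112°

Convert each endpoint to a unit vector on the sphere (x = cos φ cos λ, y = cos φ sin λ, z = sin φ).
The central angle between the endpoints is δ = arccos(p₁·p₂) ≈ 1.569 rad (89.9°). The total great-circle distance is δ·R ≈ 1.569 × 6371 ≈ 9996 km, so the target fraction is f = 3900/9996 ≈ 0.390.
Interpolate at f ≈ 0.390 with slerp weights a = sin((1−f)δ)/sin δ ≈ 0.817, b = sin(fδ)/sin δ ≈ 0.575.
p = a·p₁ + b·p₂ ≈ (-0.146, 0.366, 0.919); φ = arcsin(p_z) ≈ 66.82°, λ = atan2(p_y, p_x) ≈ 111.79°.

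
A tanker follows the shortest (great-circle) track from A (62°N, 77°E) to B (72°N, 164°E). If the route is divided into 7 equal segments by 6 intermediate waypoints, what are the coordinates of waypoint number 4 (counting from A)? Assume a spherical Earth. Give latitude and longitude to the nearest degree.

≈ (73°N, 117°E)

Write both endpoints as unit vectors p₁, p₂ with components (cos φ cos λ, cos φ sin λ, sin φ).
The central angle between the endpoints is δ = arccos(p₁·p₂) ≈ 0.560 rad (32.1°).
Interpolate at f = 4/7 with slerp weights a = sin((1−f)δ)/sin δ ≈ 0.447, b = sin(fδ)/sin δ ≈ 0.592.
p = a·p₁ + b·p₂ ≈ (-0.129, 0.255, 0.958); φ = arcsin(p_z) ≈ 73.40°, λ = atan2(p_y, p_x) ≈ 116.76°.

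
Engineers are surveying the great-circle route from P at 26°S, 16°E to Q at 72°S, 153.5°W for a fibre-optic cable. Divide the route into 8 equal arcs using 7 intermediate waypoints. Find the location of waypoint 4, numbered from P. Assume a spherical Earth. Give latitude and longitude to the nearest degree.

≈ 67°S, 11°E

From cos δ = sin φ₁ sin φ₂ + cos φ₁ cos φ₂ cos Δλ, the central angle is δ ≈ 1.426 rad (81.7°).
Interpolate at f = 4/8 with slerp weights a = sin((1−f)δ)/sin δ ≈ 0.661, b = sin(fδ)/sin δ ≈ 0.661.
p = a·p₁ + b·p₂ ≈ (0.388, 0.073, -0.919); φ = arcsin(p_z) ≈ -66.73°, λ = atan2(p_y, p_x) ≈ 10.59°.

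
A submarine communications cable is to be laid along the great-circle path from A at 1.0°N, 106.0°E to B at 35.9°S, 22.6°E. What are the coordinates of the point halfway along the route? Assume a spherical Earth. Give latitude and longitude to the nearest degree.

≈ 23°S, 70°E

From cos δ = sin φ₁ sin φ₂ + cos φ₁ cos φ₂ cos Δλ, the central angle is δ ≈ 1.488 rad (85.2°).
Interpolate at f = 1/2 with slerp weights a = sin((1−f)δ)/sin δ ≈ 0.680, b = sin(fδ)/sin δ ≈ 0.680.
p = a·p₁ + b·p₂ ≈ (0.321, 0.865, -0.387); φ = arcsin(p_z) ≈ -22.74°, λ = atan2(p_y, p_x) ≈ 69.64°.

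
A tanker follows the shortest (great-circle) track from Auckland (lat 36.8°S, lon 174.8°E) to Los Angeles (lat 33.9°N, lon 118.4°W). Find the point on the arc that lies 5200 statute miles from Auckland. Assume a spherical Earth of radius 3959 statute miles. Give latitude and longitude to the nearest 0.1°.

Write both endpoints as unit vectors p₁, p₂ with components (cos φ cos λ, cos φ sin λ, sin φ).
The central angle between the endpoints is δ = arccos(p₁·p₂) ≈ 1.643 rad (94.1°). The total great-circle distance is δ·R ≈ 1.643 × 3959 ≈ 6505 mi, so the target fraction is f = 5200/6505 ≈ 0.799.
Interpolate at f ≈ 0.799 with slerp weights a = sin((1−f)δ)/sin δ ≈ 0.325, b = sin(fδ)/sin δ ≈ 0.970.
p = a·p₁ + b·p₂ ≈ (-0.642, -0.684, 0.346); φ = arcsin(p_z) ≈ 20.26°, λ = atan2(p_y, p_x) ≈ -133.15°.

≈ lat 20.3°N, lon 133.2°W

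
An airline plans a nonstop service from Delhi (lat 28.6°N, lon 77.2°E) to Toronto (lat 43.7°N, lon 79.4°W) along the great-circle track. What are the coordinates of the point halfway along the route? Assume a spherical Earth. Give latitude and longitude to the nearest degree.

Convert each endpoint to a unit vector on the sphere (x = cos φ cos λ, y = cos φ sin λ, z = sin φ).
The central angle between the endpoints is δ = arccos(p₁·p₂) ≈ 1.825 rad (104.6°).
Interpolate at f = 1/2 with slerp weights a = sin((1−f)δ)/sin δ ≈ 0.817, b = sin(fδ)/sin δ ≈ 0.817.
p = a·p₁ + b·p₂ ≈ (0.268, 0.119, 0.956); φ = arcsin(p_z) ≈ 72.96°, λ = atan2(p_y, p_x) ≈ 23.96°.

≈ lat 73°N, lon 24°E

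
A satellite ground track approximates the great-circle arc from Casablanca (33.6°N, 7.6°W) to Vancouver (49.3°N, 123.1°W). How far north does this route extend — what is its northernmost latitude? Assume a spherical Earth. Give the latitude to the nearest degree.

The great circle lies in the plane with unit normal n̂ = (p₁ × p₂)/|p₁ × p₂|.
Here n̂_z ≈ -0.499; the vertex latitude is φ_max = arccos|n̂_z| ≈ 60.1°.
Check via Clairaut: cos φ_max = |cos φ₁| · sin C = cos(33.6°)·sin(36.8°) ≈ 0.499, again giving ≈ 60.1°.

≈ 60°N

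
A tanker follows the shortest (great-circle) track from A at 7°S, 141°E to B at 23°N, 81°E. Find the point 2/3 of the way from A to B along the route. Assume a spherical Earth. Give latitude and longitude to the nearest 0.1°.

The haversine formula gives a central angle δ ≈ 1.149 rad (65.8°) between the endpoints.
Interpolate at f = 2/3 with slerp weights a = sin((1−f)δ)/sin δ ≈ 0.410, b = sin(fδ)/sin δ ≈ 0.760.
p = a·p₁ + b·p₂ ≈ (-0.207, 0.947, 0.247); φ = arcsin(p_z) ≈ 14.30°, λ = atan2(p_y, p_x) ≈ 102.31°.

≈ 14.3°N, 102.3°E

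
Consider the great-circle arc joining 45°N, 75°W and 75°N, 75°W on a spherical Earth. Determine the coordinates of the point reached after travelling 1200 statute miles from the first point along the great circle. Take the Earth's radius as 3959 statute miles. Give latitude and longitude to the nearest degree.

The haversine formula gives a central angle δ ≈ 0.524 rad (30.0°) between the endpoints. The total great-circle distance is δ·R ≈ 0.524 × 3959 ≈ 2073 mi, so the target fraction is f = 1200/2073 ≈ 0.579.
Interpolate at f ≈ 0.579 with slerp weights a = sin((1−f)δ)/sin δ ≈ 0.437, b = sin(fδ)/sin δ ≈ 0.597.
p = a·p₁ + b·p₂ ≈ (0.120, -0.448, 0.886); φ = arcsin(p_z) ≈ 62.37°, λ = atan2(p_y, p_x) ≈ -75.00°.

≈ 62°N, 75°W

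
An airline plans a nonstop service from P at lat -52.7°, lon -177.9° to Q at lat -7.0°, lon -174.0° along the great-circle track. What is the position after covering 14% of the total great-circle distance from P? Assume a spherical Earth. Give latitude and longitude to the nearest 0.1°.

≈ lat -46.3°, lon -177.0°

Write both endpoints as unit vectors p₁, p₂ with components (cos φ cos λ, cos φ sin λ, sin φ).
The central angle between the endpoints is δ = arccos(p₁·p₂) ≈ 0.800 rad (45.8°).
Interpolate at f = 0.14 with slerp weights a = sin((1−f)δ)/sin δ ≈ 0.885, b = sin(fδ)/sin δ ≈ 0.156.
p = a·p₁ + b·p₂ ≈ (-0.690, -0.036, -0.723); φ = arcsin(p_z) ≈ -46.31°, λ = atan2(p_y, p_x) ≈ -177.03°.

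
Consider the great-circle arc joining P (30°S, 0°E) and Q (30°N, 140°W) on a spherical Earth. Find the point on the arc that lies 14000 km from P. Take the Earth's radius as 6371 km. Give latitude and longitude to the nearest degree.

Write both endpoints as unit vectors p₁, p₂ with components (cos φ cos λ, cos φ sin λ, sin φ).
The central angle between the endpoints is δ = arccos(p₁·p₂) ≈ 2.540 rad (145.5°). The total great-circle distance is δ·R ≈ 2.540 × 6371 ≈ 16183 km, so the target fraction is f = 14000/16183 ≈ 0.865.
Interpolate at f ≈ 0.865 with slerp weights a = sin((1−f)δ)/sin δ ≈ 0.594, b = sin(fδ)/sin δ ≈ 1.432.
p = a·p₁ + b·p₂ ≈ (-0.435, -0.797, 0.419); φ = arcsin(p_z) ≈ 24.76°, λ = atan2(p_y, p_x) ≈ -118.65°.

≈ (25°N, 119°W)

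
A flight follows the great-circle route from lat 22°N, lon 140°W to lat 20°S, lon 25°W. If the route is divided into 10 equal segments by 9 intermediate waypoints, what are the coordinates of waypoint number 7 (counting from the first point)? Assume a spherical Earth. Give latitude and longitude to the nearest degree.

Convert each endpoint to a unit vector on the sphere (x = cos φ cos λ, y = cos φ sin λ, z = sin φ).
The central angle between the endpoints is δ = arccos(p₁·p₂) ≈ 2.090 rad (119.8°).
Interpolate at f = 7/10 with slerp weights a = sin((1−f)δ)/sin δ ≈ 0.676, b = sin(fδ)/sin δ ≈ 1.145.
p = a·p₁ + b·p₂ ≈ (0.495, -0.858, -0.138); φ = arcsin(p_z) ≈ -7.96°, λ = atan2(p_y, p_x) ≈ -59.99°.

≈ lat 8°S, lon 60°W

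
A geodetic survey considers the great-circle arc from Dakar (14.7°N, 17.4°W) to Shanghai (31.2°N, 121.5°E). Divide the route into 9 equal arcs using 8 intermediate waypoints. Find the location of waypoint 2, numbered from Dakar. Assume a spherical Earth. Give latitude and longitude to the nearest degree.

≈ 34°N, 3°E

Convert each endpoint to a unit vector on the sphere (x = cos φ cos λ, y = cos φ sin λ, z = sin φ).
The central angle between the endpoints is δ = arccos(p₁·p₂) ≈ 2.085 rad (119.5°).
Interpolate at f = 2/9 with slerp weights a = sin((1−f)δ)/sin δ ≈ 1.147, b = sin(fδ)/sin δ ≈ 0.513.
p = a·p₁ + b·p₂ ≈ (0.829, 0.043, 0.557); φ = arcsin(p_z) ≈ 33.85°, λ = atan2(p_y, p_x) ≈ 2.94°.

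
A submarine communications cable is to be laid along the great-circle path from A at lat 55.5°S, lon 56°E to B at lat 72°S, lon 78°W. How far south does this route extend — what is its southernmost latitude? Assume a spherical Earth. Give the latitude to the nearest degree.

The great circle lies in the plane with unit normal n̂ = (p₁ × p₂)/|p₁ × p₂|.
Here n̂_z ≈ -0.168; the vertex latitude is φ_max = arccos|n̂_z| ≈ 80.3°.
Check via Clairaut: cos φ_max = |cos φ₁| · sin C = cos(55.5°)·sin(162.7°) ≈ 0.168, again giving ≈ 80.3°.

≈ 80°S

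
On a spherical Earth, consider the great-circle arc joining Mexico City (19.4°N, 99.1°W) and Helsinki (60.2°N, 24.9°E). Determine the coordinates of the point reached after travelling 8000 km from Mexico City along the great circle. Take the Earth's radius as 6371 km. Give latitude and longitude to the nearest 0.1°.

≈ 66.9°N, 9.8°W

Convert each endpoint to a unit vector on the sphere (x = cos φ cos λ, y = cos φ sin λ, z = sin φ).
The central angle between the endpoints is δ = arccos(p₁·p₂) ≈ 1.545 rad (88.5°). The total great-circle distance is δ·R ≈ 1.545 × 6371 ≈ 9841 km, so the target fraction is f = 8000/9841 ≈ 0.813.
Interpolate at f ≈ 0.813 with slerp weights a = sin((1−f)δ)/sin δ ≈ 0.285, b = sin(fδ)/sin δ ≈ 0.951.
p = a·p₁ + b·p₂ ≈ (0.386, -0.067, 0.920); φ = arcsin(p_z) ≈ 66.93°, λ = atan2(p_y, p_x) ≈ -9.77°.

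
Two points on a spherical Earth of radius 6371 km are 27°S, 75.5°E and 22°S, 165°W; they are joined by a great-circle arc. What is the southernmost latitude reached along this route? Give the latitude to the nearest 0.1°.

The great circle lies in the plane with unit normal n̂ = (p₁ × p₂)/|p₁ × p₂|.
Here n̂_z ≈ +0.740; the vertex latitude is φ_max = arccos|n̂_z| ≈ 42.3°.

≈ 42.3°S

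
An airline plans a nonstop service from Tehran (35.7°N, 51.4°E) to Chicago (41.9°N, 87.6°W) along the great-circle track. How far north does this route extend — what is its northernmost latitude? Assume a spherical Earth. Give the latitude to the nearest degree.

≈ 67°N

The great circle lies in the plane with unit normal n̂ = (p₁ × p₂)/|p₁ × p₂|.
Here n̂_z ≈ -0.397; the vertex latitude is φ_max = arccos|n̂_z| ≈ 66.6°.
Check via Clairaut: cos φ_max = |cos φ₁| · sin C = cos(35.7°)·sin(29.3°) ≈ 0.397, again giving ≈ 66.6°.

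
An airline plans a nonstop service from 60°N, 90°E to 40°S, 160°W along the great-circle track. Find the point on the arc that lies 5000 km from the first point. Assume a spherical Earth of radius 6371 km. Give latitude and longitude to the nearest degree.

Convert each endpoint to a unit vector on the sphere (x = cos φ cos λ, y = cos φ sin λ, z = sin φ).
The central angle between the endpoints is δ = arccos(p₁·p₂) ≈ 2.329 rad (133.4°). The total great-circle distance is δ·R ≈ 2.329 × 6371 ≈ 14839 km, so the target fraction is f = 5000/14839 ≈ 0.337.
Interpolate at f ≈ 0.337 with slerp weights a = sin((1−f)δ)/sin δ ≈ 1.377, b = sin(fδ)/sin δ ≈ 0.973.
p = a·p₁ + b·p₂ ≈ (-0.701, 0.433, 0.567); φ = arcsin(p_z) ≈ 34.52°, λ = atan2(p_y, p_x) ≈ 148.26°.

≈ 35°N, 148°E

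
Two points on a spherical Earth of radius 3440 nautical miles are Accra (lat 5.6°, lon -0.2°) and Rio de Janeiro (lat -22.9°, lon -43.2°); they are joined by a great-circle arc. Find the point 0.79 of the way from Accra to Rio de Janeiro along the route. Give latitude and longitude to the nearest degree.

≈ lat -17°, lon -33°

Convert each endpoint to a unit vector on the sphere (x = cos φ cos λ, y = cos φ sin λ, z = sin φ).
The central angle between the endpoints is δ = arccos(p₁·p₂) ≈ 0.886 rad (50.8°).
Interpolate at f = 0.79 with slerp weights a = sin((1−f)δ)/sin δ ≈ 0.239, b = sin(fδ)/sin δ ≈ 0.832.
p = a·p₁ + b·p₂ ≈ (0.796, -0.525, -0.300); φ = arcsin(p_z) ≈ -17.48°, λ = atan2(p_y, p_x) ≈ -33.42°.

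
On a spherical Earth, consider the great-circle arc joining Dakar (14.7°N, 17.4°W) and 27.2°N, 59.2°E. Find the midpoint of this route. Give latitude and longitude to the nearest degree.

≈ 26°N, 19°E

Write both endpoints as unit vectors p₁, p₂ with components (cos φ cos λ, cos φ sin λ, sin φ).
The central angle between the endpoints is δ = arccos(p₁·p₂) ≈ 1.250 rad (71.6°).
Interpolate at f = 1/2 with slerp weights a = sin((1−f)δ)/sin δ ≈ 0.617, b = sin(fδ)/sin δ ≈ 0.617.
p = a·p₁ + b·p₂ ≈ (0.850, 0.293, 0.438); φ = arcsin(p_z) ≈ 25.99°, λ = atan2(p_y, p_x) ≈ 19.00°.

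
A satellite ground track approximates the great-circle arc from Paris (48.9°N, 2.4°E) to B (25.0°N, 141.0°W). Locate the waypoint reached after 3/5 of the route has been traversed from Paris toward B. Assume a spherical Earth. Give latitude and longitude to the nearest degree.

Write both endpoints as unit vectors p₁, p₂ with components (cos φ cos λ, cos φ sin λ, sin φ).
The central angle between the endpoints is δ = arccos(p₁·p₂) ≈ 1.731 rad (99.2°).
Interpolate at f = 3/5 with slerp weights a = sin((1−f)δ)/sin δ ≈ 0.647, b = sin(fδ)/sin δ ≈ 0.873.
p = a·p₁ + b·p₂ ≈ (-0.190, -0.480, 0.856); φ = arcsin(p_z) ≈ 58.91°, λ = atan2(p_y, p_x) ≈ -111.60°.

≈ (59°N, 112°W)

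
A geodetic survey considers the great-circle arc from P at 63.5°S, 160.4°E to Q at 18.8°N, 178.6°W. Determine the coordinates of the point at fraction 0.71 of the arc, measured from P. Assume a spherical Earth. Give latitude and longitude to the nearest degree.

≈ 5°S, 178°E

Convert each endpoint to a unit vector on the sphere (x = cos φ cos λ, y = cos φ sin λ, z = sin φ).
The central angle between the endpoints is δ = arccos(p₁·p₂) ≈ 1.465 rad (83.9°).
Interpolate at f = 0.71 with slerp weights a = sin((1−f)δ)/sin δ ≈ 0.414, b = sin(fδ)/sin δ ≈ 0.867.
p = a·p₁ + b·p₂ ≈ (-0.995, 0.042, -0.091); φ = arcsin(p_z) ≈ -5.24°, λ = atan2(p_y, p_x) ≈ 177.58°.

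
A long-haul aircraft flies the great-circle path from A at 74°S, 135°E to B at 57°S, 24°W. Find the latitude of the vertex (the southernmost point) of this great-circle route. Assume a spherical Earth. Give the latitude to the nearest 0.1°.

The great circle lies in the plane with unit normal n̂ = (p₁ × p₂)/|p₁ × p₂|.
Here n̂_z ≈ -0.072; the vertex latitude is φ_max = arccos|n̂_z| ≈ 85.9°.
Check via Clairaut: cos φ_max = |cos φ₁| · sin C = cos(74.0°)·sin(164.8°) ≈ 0.072, again giving ≈ 85.9°.

≈ 85.9°S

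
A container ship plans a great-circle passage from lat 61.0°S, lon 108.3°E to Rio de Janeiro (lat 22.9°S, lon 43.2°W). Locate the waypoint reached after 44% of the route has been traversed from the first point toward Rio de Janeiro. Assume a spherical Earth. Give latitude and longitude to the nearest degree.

≈ lat 71°S, lon 9°W

The haversine formula gives a central angle δ ≈ 1.623 rad (93.0°) between the endpoints.
Interpolate at f = 0.44 with slerp weights a = sin((1−f)δ)/sin δ ≈ 0.790, b = sin(fδ)/sin δ ≈ 0.656.
p = a·p₁ + b·p₂ ≈ (0.320, -0.050, -0.946); φ = arcsin(p_z) ≈ -71.09°, λ = atan2(p_y, p_x) ≈ -8.87°.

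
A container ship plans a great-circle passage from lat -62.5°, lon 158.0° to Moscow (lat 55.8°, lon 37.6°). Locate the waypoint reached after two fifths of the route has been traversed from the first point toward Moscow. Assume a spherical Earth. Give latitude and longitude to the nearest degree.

From cos δ = sin φ₁ sin φ₂ + cos φ₁ cos φ₂ cos Δλ, the central angle is δ ≈ 2.616 rad (149.9°).
Interpolate at f = 2/5 with slerp weights a = sin((1−f)δ)/sin δ ≈ 1.993, b = sin(fδ)/sin δ ≈ 1.725.
p = a·p₁ + b·p₂ ≈ (-0.085, 0.936, -0.341); φ = arcsin(p_z) ≈ -19.93°, λ = atan2(p_y, p_x) ≈ 95.19°.

≈ lat -20°, lon 95°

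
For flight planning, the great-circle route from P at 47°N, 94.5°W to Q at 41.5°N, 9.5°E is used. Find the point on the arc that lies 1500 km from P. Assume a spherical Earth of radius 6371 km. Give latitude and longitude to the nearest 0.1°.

≈ 54.2°N, 76.4°W

Convert each endpoint to a unit vector on the sphere (x = cos φ cos λ, y = cos φ sin λ, z = sin φ).
The central angle between the endpoints is δ = arccos(p₁·p₂) ≈ 1.201 rad (68.8°). The total great-circle distance is δ·R ≈ 1.201 × 6371 ≈ 7654 km, so the target fraction is f = 1500/7654 ≈ 0.196.
Interpolate at f ≈ 0.196 with slerp weights a = sin((1−f)δ)/sin δ ≈ 0.882, b = sin(fδ)/sin δ ≈ 0.250.
p = a·p₁ + b·p₂ ≈ (0.138, -0.569, 0.811); φ = arcsin(p_z) ≈ 54.18°, λ = atan2(p_y, p_x) ≈ -76.40°.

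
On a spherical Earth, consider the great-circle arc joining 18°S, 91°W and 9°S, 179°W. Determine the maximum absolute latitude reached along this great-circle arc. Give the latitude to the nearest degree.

The great circle lies in the plane with unit normal n̂ = (p₁ × p₂)/|p₁ × p₂|.
Here n̂_z ≈ -0.942; the vertex latitude is φ_max = arccos|n̂_z| ≈ 19.6°.
Check via Clairaut: cos φ_max = |cos φ₁| · sin C = cos(18.0°)·sin(98.0°) ≈ 0.942, again giving ≈ 19.6°.

≈ 20°S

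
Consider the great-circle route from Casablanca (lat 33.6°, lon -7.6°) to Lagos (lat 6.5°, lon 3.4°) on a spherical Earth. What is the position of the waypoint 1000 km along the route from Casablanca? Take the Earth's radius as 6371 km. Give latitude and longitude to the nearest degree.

≈ lat 25°, lon -4°

The haversine formula gives a central angle δ ≈ 0.505 rad (29.0°) between the endpoints. The total great-circle distance is δ·R ≈ 0.505 × 6371 ≈ 3220 km, so the target fraction is f = 1000/3220 ≈ 0.311.
Interpolate at f ≈ 0.311 with slerp weights a = sin((1−f)δ)/sin δ ≈ 0.705, b = sin(fδ)/sin δ ≈ 0.323.
p = a·p₁ + b·p₂ ≈ (0.902, -0.059, 0.427); φ = arcsin(p_z) ≈ 25.26°, λ = atan2(p_y, p_x) ≈ -3.72°.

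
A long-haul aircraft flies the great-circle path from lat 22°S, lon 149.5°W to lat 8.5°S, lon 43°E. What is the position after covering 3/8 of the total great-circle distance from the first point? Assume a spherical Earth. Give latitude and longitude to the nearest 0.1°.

The haversine formula gives a central angle δ ≈ 2.568 rad (147.1°) between the endpoints.
Interpolate at f = 3/8 with slerp weights a = sin((1−f)δ)/sin δ ≈ 1.841, b = sin(fδ)/sin δ ≈ 1.512.
p = a·p₁ + b·p₂ ≈ (-0.377, 0.154, -0.913); φ = arcsin(p_z) ≈ -65.97°, λ = atan2(p_y, p_x) ≈ 157.83°.

≈ lat 66.0°S, lon 157.8°E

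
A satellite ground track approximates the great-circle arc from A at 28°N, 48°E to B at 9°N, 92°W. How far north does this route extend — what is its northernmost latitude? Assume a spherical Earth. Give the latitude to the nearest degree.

≈ 46°N

The great circle lies in the plane with unit normal n̂ = (p₁ × p₂)/|p₁ × p₂|.
Here n̂_z ≈ -0.697; the vertex latitude is φ_max = arccos|n̂_z| ≈ 45.8°.
Check via Clairaut: cos φ_max = |cos φ₁| · sin C = cos(28.0°)·sin(52.2°) ≈ 0.697, again giving ≈ 45.8°.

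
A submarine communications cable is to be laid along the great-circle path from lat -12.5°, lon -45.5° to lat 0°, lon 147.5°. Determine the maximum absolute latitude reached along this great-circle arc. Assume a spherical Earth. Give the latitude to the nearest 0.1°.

≈ -44.6°

The great circle lies in the plane with unit normal n̂ = (p₁ × p₂)/|p₁ × p₂|.
Here n̂_z ≈ -0.712; the vertex latitude is φ_max = arccos|n̂_z| ≈ 44.6°.
Check via Clairaut: cos φ_max = |cos φ₁| · sin C = cos(12.5°)·sin(133.2°) ≈ 0.712, again giving ≈ 44.6°.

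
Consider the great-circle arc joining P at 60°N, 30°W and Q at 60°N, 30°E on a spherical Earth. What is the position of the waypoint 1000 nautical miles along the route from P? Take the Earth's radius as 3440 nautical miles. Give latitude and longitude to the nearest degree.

Write both endpoints as unit vectors p₁, p₂ with components (cos φ cos λ, cos φ sin λ, sin φ).
The central angle between the endpoints is δ = arccos(p₁·p₂) ≈ 0.505 rad (29.0°). The total great-circle distance is δ·R ≈ 0.505 × 3440 ≈ 1738 nmi, so the target fraction is f = 1000/1738 ≈ 0.575.
Interpolate at f ≈ 0.575 with slerp weights a = sin((1−f)δ)/sin δ ≈ 0.440, b = sin(fδ)/sin δ ≈ 0.592.
p = a·p₁ + b·p₂ ≈ (0.447, 0.038, 0.894); φ = arcsin(p_z) ≈ 63.35°, λ = atan2(p_y, p_x) ≈ 4.86°.

≈ 63°N, 5°E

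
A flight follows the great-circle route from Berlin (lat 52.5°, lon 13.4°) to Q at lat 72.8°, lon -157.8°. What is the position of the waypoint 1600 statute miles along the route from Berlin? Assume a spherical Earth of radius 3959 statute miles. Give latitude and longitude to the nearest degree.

Convert each endpoint to a unit vector on the sphere (x = cos φ cos λ, y = cos φ sin λ, z = sin φ).
The central angle between the endpoints is δ = arccos(p₁·p₂) ≈ 0.952 rad (54.6°). The total great-circle distance is δ·R ≈ 0.952 × 3959 ≈ 3769 mi, so the target fraction is f = 1600/3769 ≈ 0.424.
Interpolate at f ≈ 0.424 with slerp weights a = sin((1−f)δ)/sin δ ≈ 0.639, b = sin(fδ)/sin δ ≈ 0.483.
p = a·p₁ + b·p₂ ≈ (0.247, 0.036, 0.968); φ = arcsin(p_z) ≈ 75.57°, λ = atan2(p_y, p_x) ≈ 8.37°.

≈ lat 76°, lon 8°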